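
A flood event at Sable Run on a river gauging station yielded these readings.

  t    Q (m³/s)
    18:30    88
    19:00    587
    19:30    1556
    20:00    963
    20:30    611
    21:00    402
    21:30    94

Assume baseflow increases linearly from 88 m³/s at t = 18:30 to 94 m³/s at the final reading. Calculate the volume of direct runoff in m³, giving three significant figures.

Direct-runoff ordinates (Q − Q_b): 0.00, 498.00, 1466.00, 872.00, 519.00, 309.00, 0.00 m³/s.
ΣQ_DR = 3664 m³/s.
With Δt = 0.5 h = 1800 s, V = ΣQ_DR · Δt = 3664 × 1800 = 6.60 × 10^6 m³.

V ≈ 6.60 × 10^6 m³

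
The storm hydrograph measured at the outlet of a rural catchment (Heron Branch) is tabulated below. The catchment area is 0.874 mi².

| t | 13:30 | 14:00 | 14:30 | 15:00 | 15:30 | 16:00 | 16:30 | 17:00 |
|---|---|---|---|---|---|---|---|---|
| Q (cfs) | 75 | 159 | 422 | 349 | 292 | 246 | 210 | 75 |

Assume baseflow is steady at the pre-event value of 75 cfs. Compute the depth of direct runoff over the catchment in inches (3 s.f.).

Direct runoff: 0.0, 84.0, 347.0, 274.0, 217.0, 171.0, 135.0, 0.0 cfs; ΣQ_DR = 1228 cfs.
V = ΣQ_DR · Δt = 1228 × 1800 s = 2.210 × 10^6 ft³.
Over A = 0.874 mi², depth = V / A = 1.09 in.

d ≈ 1.09 in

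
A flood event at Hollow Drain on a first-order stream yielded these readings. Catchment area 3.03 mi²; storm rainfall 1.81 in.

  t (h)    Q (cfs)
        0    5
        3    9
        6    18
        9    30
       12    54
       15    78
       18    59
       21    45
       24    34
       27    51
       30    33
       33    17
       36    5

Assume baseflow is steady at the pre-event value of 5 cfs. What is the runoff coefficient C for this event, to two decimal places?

C ≈ 0.32

ΣQ_DR = 373.0 cfs; V = ΣQ_DR·Δt = 4.028 × 10^6 ft³.
Runoff depth d = V / A = 0.5723 in.
C = d / P = 0.5723 / 1.81 = 0.32.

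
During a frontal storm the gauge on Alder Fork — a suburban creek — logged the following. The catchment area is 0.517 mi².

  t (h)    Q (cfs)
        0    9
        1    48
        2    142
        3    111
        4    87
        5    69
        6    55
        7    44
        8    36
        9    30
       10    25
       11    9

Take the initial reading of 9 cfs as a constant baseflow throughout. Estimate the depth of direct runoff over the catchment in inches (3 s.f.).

Direct runoff: 0.0, 39.0, 133.0, 102.0, 78.0, 60.0, 46.0, 35.0, 27.0, 21.0, 16.0, 0.0 cfs; ΣQ_DR = 557.0 cfs.
V = ΣQ_DR · Δt = 557.0 × 3600 s = 2.005 × 10^6 ft³.
Over A = 0.517 mi², depth = V / A = 1.67 in.

d ≈ 1.67 in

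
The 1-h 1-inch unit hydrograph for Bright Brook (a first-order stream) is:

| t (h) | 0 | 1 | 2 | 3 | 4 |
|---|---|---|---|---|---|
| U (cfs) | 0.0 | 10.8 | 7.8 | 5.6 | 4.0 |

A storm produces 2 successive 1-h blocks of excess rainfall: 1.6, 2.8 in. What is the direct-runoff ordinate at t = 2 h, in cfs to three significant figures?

Q ≈ 42.7 cfs

By discrete convolution, Q_j = Σ (P_i / 1 in) · U_{j−i}.
At t = 2 h (j=2): Q = (1.6/1)·7.8 + (2.8/1)·10.8 = 42.7 cfs.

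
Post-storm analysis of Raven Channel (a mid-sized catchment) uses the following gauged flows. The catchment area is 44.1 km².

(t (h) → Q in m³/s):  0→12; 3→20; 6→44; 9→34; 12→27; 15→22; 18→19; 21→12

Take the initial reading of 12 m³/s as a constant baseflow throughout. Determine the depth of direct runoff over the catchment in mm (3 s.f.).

d ≈ 23.0 mm

Direct runoff: 0.0, 8.0, 32.0, 22.0, 15.0, 10.0, 7.0, 0.0 m³/s; ΣQ_DR = 94.00 m³/s.
V = ΣQ_DR · Δt = 94.00 × 10800 s = 1.015 × 10^6 m³.
Over A = 44.1 km², depth = V / A = 23.0 mm.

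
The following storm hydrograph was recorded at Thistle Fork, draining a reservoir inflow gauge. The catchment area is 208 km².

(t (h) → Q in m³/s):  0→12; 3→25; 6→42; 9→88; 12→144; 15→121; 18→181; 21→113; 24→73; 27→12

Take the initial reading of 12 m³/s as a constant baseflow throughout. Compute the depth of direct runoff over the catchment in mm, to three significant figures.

Direct runoff: 0.0, 13.0, 30.0, 76.0, 132.0, 109.0, 169.0, 101.0, 61.0, 0.0 m³/s; ΣQ_DR = 691.0 m³/s.
V = ΣQ_DR · Δt = 691.0 × 10800 s = 7.463 × 10^6 m³.
Over A = 208 km², depth = V / A = 35.9 mm.

d ≈ 35.9 mm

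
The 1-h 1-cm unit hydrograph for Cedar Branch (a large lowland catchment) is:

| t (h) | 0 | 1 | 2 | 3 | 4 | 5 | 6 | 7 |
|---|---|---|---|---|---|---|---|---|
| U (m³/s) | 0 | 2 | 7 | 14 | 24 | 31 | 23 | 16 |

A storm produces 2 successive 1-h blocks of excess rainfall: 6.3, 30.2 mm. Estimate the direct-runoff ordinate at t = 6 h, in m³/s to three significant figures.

Q ≈ 108 m³/s

By discrete convolution, Q_j = Σ (P_i / 10 mm) · U_{j−i}.
At t = 6 h (j=6): Q = (6.3/10)·23 + (30.2/10)·31 = 108 m³/s.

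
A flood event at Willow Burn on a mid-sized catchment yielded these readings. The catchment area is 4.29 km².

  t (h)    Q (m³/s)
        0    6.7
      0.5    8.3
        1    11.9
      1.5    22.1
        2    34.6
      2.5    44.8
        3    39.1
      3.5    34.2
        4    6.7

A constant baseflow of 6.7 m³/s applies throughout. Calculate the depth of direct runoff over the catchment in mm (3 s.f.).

Direct runoff: 0.0, 1.6, 5.2, 15.4, 27.9, 38.1, 32.4, 27.5, 0.0 m³/s; ΣQ_DR = 148.1 m³/s.
V = ΣQ_DR · Δt = 148.1 × 1800 s = 2.666 × 10^5 m³.
Over A = 4.29 km², depth = V / A = 62.1 mm.

d ≈ 62.1 mm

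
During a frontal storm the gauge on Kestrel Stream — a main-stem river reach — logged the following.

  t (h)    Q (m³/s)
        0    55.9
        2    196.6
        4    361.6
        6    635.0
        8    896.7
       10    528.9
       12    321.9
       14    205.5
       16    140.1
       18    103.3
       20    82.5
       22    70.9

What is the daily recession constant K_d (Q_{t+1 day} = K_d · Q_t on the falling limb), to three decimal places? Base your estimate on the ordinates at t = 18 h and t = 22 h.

K_d ≈ 0.105

Between t = 18 h and t = 22 h the flow falls from 103.3 to 70.9 m³/s over 2×2 h = 4 h.
Per-interval ratio K = (70.9/103.3)^(1/2) = 0.8285; K_d = K^(24/2) = 0.105.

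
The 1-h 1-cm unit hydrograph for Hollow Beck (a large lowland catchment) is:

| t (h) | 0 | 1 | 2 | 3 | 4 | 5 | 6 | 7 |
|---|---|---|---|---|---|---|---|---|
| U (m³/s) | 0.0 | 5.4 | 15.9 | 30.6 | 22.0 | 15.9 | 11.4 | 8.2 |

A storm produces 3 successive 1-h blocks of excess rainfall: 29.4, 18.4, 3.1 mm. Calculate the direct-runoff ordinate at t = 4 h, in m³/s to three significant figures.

Q ≈ 126 m³/s

By discrete convolution, Q_j = Σ (P_i / 10 mm) · U_{j−i}.
At t = 4 h (j=4): Q = (29.4/10)·22.0 + (18.4/10)·30.6 + (3.1/10)·15.9 = 126 m³/s.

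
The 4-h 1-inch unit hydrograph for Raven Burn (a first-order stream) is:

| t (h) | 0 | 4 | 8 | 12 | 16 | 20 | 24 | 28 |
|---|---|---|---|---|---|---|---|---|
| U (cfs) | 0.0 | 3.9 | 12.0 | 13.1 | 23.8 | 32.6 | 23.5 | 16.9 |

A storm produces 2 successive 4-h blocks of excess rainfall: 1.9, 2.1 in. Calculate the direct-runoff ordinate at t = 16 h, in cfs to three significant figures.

Q ≈ 72.7 cfs

By discrete convolution, Q_j = Σ (P_i / 1 in) · U_{j−i}.
At t = 16 h (j=4): Q = (1.9/1)·23.8 + (2.1/1)·13.1 = 72.7 cfs.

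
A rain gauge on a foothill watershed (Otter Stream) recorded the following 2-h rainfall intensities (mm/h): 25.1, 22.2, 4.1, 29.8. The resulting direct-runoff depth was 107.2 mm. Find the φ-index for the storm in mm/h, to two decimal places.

Only the 3 blocks with intensity above φ contribute runoff: 25.1, 22.2, 29.8 mm/h.
Σ(I−φ)·Δt = d  ⇒  (25.1+22.2+29.8 − 3φ)·2 = 107.2
φ = (77.10 − 107.2/2) / 3 = 7.83 mm/h.

φ ≈ 7.83 mm/h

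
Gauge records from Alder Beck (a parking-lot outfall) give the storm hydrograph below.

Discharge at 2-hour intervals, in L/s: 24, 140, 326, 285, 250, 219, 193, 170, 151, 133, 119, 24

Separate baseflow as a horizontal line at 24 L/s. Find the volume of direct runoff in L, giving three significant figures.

Direct-runoff ordinates (Q − Q_b): 0.0, 116.0, 302.0, 261.0, 226.0, 195.0, 169.0, 146.0, 127.0, 109.0, 95.0, 0.0 L/s.
ΣQ_DR = 1746 L/s.
With Δt = 2 h = 7200 s, V = ΣQ_DR · Δt = 1746 × 7200 = 1.26 × 10^7 L.

V ≈ 1.26 × 10^7 L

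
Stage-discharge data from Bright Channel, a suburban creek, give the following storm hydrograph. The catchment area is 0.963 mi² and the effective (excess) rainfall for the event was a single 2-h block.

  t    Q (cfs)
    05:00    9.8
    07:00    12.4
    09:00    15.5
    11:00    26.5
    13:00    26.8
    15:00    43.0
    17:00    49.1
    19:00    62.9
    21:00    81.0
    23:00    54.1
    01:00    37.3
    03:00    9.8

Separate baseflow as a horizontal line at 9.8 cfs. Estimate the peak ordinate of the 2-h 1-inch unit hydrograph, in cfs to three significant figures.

Direct runoff: 0.0, 2.6, 5.7, 16.7, 17.0, 33.2, 39.3, 53.1, 71.2, 44.3, 27.5, 0.0 cfs; ΣQ_DR = 310.6 cfs, peak = 71.2 cfs.
Runoff depth d = ΣQ_DR·Δt / A = 310.6 × 7200 / (0.963 mi²) = 0.9996 in.
The 1-inch UH is the DRH scaled by (1 in)/d, so U_p = 71.2 × 1/0.9996 = 71.2 cfs.

U_p ≈ 71.2 cfs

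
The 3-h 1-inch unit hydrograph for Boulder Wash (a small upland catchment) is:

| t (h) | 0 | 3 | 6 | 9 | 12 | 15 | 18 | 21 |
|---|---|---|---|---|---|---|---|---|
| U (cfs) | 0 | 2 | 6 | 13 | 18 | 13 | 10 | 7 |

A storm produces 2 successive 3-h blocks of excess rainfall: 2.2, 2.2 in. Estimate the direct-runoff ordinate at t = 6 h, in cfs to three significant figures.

By discrete convolution, Q_j = Σ (P_i / 1 in) · U_{j−i}.
At t = 6 h (j=2): Q = (2.2/1)·6 + (2.2/1)·2 = 17.6 cfs.

Q ≈ 17.6 cfs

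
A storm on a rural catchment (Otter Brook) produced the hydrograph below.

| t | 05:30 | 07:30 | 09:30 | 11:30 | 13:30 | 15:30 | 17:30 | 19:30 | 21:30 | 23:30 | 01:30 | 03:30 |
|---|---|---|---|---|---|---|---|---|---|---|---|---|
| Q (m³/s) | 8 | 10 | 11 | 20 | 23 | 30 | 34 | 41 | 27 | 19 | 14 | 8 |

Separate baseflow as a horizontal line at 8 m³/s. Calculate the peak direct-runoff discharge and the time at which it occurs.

Subtracting baseflow gives direct-runoff ordinates: 0.0, 2.0, 3.0, 12.0, 15.0, 22.0, 26.0, 33.0, 19.0, 11.0, 6.0, 0.0 m³/s.
The maximum is 33.0 m³/s, occurring at the reading for t = 19:30.

Q_p = 33.0 m³/s at t = 19:30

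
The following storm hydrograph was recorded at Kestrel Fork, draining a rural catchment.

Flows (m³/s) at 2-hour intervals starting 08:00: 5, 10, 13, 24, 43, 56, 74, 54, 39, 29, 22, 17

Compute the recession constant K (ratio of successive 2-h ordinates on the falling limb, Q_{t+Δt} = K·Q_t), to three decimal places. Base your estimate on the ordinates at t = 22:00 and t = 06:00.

K ≈ 0.749

Using the recession-limb readings at t = 22:00 and t = 06:00: Q falls from 54 to 17 m³/s over 4 intervals.
K = (Q₂/Q₁)^(1/4) = (17/54)^(1/4) = 0.749.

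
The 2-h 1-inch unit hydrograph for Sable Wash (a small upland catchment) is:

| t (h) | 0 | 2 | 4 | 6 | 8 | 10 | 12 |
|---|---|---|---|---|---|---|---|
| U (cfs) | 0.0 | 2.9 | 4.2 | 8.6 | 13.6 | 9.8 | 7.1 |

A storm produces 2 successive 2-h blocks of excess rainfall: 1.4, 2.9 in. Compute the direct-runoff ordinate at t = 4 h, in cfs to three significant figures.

Q ≈ 14.3 cfs

By discrete convolution, Q_j = Σ (P_i / 1 in) · U_{j−i}.
At t = 4 h (j=2): Q = (1.4/1)·4.2 + (2.9/1)·2.9 = 14.3 cfs.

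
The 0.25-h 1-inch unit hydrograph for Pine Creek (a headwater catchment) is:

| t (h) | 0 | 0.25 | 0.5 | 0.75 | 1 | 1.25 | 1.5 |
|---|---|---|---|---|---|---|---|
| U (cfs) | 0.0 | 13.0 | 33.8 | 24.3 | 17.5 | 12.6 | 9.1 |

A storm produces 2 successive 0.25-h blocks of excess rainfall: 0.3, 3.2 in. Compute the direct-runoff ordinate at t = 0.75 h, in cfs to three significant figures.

Q ≈ 115 cfs

By discrete convolution, Q_j = Σ (P_i / 1 in) · U_{j−i}.
At t = 0.75 h (j=3): Q = (0.3/1)·24.3 + (3.2/1)·33.8 = 115 cfs.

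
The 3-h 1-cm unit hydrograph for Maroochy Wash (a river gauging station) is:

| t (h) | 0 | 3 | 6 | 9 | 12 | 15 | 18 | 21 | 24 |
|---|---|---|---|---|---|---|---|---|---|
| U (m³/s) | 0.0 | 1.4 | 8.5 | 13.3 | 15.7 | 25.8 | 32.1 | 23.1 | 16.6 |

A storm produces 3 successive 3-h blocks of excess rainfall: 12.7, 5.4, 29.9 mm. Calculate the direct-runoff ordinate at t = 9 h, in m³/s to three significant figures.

By discrete convolution, Q_j = Σ (P_i / 10 mm) · U_{j−i}.
At t = 9 h (j=3): Q = (12.7/10)·13.3 + (5.4/10)·8.5 + (29.9/10)·1.4 = 25.7 m³/s.

Q ≈ 25.7 m³/s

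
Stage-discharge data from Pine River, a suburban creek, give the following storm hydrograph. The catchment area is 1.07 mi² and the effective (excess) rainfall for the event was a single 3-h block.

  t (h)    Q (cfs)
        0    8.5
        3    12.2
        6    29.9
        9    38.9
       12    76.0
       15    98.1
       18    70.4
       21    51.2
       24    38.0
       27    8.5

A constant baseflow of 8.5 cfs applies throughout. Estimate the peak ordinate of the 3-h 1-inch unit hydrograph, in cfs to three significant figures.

U_p ≈ 59.5 cfs

Direct runoff: 0.0, 3.7, 21.4, 30.4, 67.5, 89.6, 61.9, 42.7, 29.5, 0.0 cfs; ΣQ_DR = 346.7 cfs, peak = 89.6 cfs.
Runoff depth d = ΣQ_DR·Δt / A = 346.7 × 10800 / (1.07 mi²) = 1.506 in.
The 1-inch UH is the DRH scaled by (1 in)/d, so U_p = 89.6 × 1/1.506 = 59.5 cfs.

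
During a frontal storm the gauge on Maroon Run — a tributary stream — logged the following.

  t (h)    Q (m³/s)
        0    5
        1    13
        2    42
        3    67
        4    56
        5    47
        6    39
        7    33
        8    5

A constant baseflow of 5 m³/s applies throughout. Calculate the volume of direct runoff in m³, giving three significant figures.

V ≈ 9.43 × 10^5 m³

Direct-runoff ordinates (Q − Q_b): 0.0, 8.0, 37.0, 62.0, 51.0, 42.0, 34.0, 28.0, 0.0 m³/s.
ΣQ_DR = 262.0 m³/s.
With Δt = 1 h = 3600 s, V = ΣQ_DR · Δt = 262.0 × 3600 = 9.43 × 10^5 m³.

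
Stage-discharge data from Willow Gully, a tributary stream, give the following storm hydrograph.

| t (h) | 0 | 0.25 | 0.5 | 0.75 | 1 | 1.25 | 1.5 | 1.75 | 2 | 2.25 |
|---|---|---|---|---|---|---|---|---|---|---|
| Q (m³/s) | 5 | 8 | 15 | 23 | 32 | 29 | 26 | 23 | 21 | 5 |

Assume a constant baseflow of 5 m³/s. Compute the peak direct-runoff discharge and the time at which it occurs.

Subtracting baseflow gives direct-runoff ordinates: 0.0, 3.0, 10.0, 18.0, 27.0, 24.0, 21.0, 18.0, 16.0, 0.0 m³/s.
The maximum is 27.0 m³/s, occurring at the reading for t = 1 h.

Q_p = 27.0 m³/s at t = 1 h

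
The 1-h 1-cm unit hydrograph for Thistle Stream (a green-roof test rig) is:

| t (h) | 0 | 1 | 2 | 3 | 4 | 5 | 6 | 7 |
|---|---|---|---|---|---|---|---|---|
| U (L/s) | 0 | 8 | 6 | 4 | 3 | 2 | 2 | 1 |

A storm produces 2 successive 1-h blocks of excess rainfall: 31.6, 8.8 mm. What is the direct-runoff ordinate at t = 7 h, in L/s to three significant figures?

By discrete convolution, Q_j = Σ (P_i / 10 mm) · U_{j−i}.
At t = 7 h (j=7): Q = (31.6/10)·1 + (8.8/10)·2 = 4.92 L/s.

Q ≈ 4.92 L/s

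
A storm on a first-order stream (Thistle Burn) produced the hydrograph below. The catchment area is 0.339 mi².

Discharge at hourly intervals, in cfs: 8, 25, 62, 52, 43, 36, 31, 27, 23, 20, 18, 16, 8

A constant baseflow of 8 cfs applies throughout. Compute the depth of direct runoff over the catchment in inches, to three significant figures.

Direct runoff: 0.0, 17.0, 54.0, 44.0, 35.0, 28.0, 23.0, 19.0, 15.0, 12.0, 10.0, 8.0, 0.0 cfs; ΣQ_DR = 265.0 cfs.
V = ΣQ_DR · Δt = 265.0 × 3600 s = 9.540 × 10^5 ft³.
Over A = 0.339 mi², depth = V / A = 1.21 in.

d ≈ 1.21 in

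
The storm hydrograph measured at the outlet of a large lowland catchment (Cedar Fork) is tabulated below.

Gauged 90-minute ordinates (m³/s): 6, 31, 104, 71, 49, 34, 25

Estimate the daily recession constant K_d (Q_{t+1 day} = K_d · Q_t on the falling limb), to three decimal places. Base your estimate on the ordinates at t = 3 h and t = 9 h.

Between t = 3 h and t = 9 h the flow falls from 104 to 25 m³/s over 4×1.5 h = 6 h.
Per-interval ratio K = (25/104)^(1/4) = 0.7002; K_d = K^(24/1.5) = 0.003.

K_d ≈ 0.003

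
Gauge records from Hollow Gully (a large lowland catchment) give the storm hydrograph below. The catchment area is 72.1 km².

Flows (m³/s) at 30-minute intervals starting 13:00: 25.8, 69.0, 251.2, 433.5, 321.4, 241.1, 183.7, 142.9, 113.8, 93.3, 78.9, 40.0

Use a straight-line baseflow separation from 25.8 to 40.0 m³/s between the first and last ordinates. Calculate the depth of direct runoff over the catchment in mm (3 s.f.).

Direct runoff: 0.00, 41.91, 222.82, 403.83, 290.44, 208.85, 150.15, 108.06, 77.67, 55.88, 40.19, 0.00 m³/s; ΣQ_DR = 1600 m³/s.
V = ΣQ_DR · Δt = 1600 × 1800 s = 2.880 × 10^6 m³.
Over A = 72.1 km², depth = V / A = 39.9 mm.

d ≈ 39.9 mm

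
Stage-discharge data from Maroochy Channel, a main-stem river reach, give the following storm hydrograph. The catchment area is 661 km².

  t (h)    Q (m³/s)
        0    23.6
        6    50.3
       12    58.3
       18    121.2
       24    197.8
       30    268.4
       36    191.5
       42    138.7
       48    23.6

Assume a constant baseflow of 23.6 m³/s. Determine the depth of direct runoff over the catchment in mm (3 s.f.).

d ≈ 28.1 mm

Direct runoff: 0.0, 26.7, 34.7, 97.6, 174.2, 244.8, 167.9, 115.1, 0.0 m³/s; ΣQ_DR = 861.0 m³/s.
V = ΣQ_DR · Δt = 861.0 × 21600 s = 1.860 × 10^7 m³.
Over A = 661 km², depth = V / A = 28.1 mm.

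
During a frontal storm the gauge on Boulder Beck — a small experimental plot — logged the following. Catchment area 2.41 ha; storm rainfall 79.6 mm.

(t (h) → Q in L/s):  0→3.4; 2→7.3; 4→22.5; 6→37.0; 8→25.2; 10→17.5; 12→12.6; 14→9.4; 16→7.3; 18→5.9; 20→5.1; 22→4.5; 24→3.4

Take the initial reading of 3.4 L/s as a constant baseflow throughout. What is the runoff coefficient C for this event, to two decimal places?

ΣQ_DR = 116.9 L/s; V = ΣQ_DR·Δt = 8.417 × 10^5 L.
Runoff depth d = V / A = 34.92 mm.
C = d / P = 34.92 / 79.6 = 0.44.

C ≈ 0.44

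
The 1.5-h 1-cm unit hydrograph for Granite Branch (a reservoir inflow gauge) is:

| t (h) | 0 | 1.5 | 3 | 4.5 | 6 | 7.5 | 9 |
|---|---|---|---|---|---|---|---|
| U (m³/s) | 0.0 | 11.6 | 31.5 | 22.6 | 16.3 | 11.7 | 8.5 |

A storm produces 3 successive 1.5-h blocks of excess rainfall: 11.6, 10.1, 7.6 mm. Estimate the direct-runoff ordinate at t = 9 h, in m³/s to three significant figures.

Q ≈ 34.1 m³/s

By discrete convolution, Q_j = Σ (P_i / 10 mm) · U_{j−i}.
At t = 9 h (j=6): Q = (11.6/10)·8.5 + (10.1/10)·11.7 + (7.6/10)·16.3 = 34.1 m³/s.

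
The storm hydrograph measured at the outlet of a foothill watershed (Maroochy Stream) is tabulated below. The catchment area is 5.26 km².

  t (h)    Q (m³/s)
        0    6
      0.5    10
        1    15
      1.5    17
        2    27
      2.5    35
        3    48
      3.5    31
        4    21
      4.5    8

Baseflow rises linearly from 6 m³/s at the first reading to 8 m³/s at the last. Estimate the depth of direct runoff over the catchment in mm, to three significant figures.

Direct runoff: 0.00, 3.78, 8.56, 10.33, 20.11, 27.89, 40.67, 23.44, 13.22, 0.00 m³/s; ΣQ_DR = 148.0 m³/s.
V = ΣQ_DR · Δt = 148.0 × 1800 s = 2.664 × 10^5 m³.
Over A = 5.26 km², depth = V / A = 50.6 mm.

d ≈ 50.6 mm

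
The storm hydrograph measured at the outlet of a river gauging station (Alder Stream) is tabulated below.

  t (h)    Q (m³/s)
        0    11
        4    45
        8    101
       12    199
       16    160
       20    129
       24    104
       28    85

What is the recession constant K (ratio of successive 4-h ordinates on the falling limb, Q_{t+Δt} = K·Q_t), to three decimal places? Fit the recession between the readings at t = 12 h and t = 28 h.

K ≈ 0.808

Using the recession-limb readings at t = 12 h and t = 28 h: Q falls from 199 to 85 m³/s over 4 intervals.
K = (Q₂/Q₁)^(1/4) = (85/199)^(1/4) = 0.808.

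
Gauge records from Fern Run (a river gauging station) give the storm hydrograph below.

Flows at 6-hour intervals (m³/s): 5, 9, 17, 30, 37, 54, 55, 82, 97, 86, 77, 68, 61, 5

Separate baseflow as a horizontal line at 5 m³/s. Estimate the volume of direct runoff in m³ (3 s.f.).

Direct-runoff ordinates (Q − Q_b): 0.0, 4.0, 12.0, 25.0, 32.0, 49.0, 50.0, 77.0, 92.0, 81.0, 72.0, 63.0, 56.0, 0.0 m³/s.
ΣQ_DR = 613.0 m³/s.
With Δt = 6 h = 21600 s, V = ΣQ_DR · Δt = 613.0 × 21600 = 1.32 × 10^7 m³.

V ≈ 1.32 × 10^7 m³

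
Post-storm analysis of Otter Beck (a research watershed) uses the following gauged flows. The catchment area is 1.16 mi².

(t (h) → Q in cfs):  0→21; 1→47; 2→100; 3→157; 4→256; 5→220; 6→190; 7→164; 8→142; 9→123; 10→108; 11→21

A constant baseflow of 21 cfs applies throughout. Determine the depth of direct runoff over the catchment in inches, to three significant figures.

d ≈ 1.73 in

Direct runoff: 0.0, 26.0, 79.0, 136.0, 235.0, 199.0, 169.0, 143.0, 121.0, 102.0, 87.0, 0.0 cfs; ΣQ_DR = 1297 cfs.
V = ΣQ_DR · Δt = 1297 × 3600 s = 4.669 × 10^6 ft³.
Over A = 1.16 mi², depth = V / A = 1.73 in.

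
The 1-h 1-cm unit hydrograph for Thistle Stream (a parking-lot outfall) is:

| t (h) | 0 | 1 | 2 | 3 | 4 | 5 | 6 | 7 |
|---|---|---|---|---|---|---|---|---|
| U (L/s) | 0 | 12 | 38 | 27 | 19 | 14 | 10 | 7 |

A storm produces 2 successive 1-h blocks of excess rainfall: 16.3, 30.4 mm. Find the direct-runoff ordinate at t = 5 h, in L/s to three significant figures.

Q ≈ 80.6 L/s

By discrete convolution, Q_j = Σ (P_i / 10 mm) · U_{j−i}.
At t = 5 h (j=5): Q = (16.3/10)·14 + (30.4/10)·19 = 80.6 L/s.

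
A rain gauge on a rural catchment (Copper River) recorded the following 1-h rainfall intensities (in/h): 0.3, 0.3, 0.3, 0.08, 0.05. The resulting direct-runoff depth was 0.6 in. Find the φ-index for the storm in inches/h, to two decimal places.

Only the 3 blocks with intensity above φ contribute runoff: 0.3, 0.3, 0.3 in/h.
Σ(I−φ)·Δt = d  ⇒  (0.3+0.3+0.3 − 3φ)·1 = 0.6
φ = (0.9000 − 0.6/1) / 3 = 0.10 in/h.

φ ≈ 0.10 in/h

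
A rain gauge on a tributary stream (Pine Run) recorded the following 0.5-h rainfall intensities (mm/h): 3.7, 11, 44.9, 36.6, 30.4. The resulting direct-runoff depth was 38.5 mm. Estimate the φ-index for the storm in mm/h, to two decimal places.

Only the 3 blocks with intensity above φ contribute runoff: 44.9, 36.6, 30.4 mm/h.
Σ(I−φ)·Δt = d  ⇒  (44.9+36.6+30.4 − 3φ)·0.5 = 38.5
φ = (111.9 − 38.5/0.5) / 3 = 11.63 mm/h.

φ ≈ 11.63 mm/h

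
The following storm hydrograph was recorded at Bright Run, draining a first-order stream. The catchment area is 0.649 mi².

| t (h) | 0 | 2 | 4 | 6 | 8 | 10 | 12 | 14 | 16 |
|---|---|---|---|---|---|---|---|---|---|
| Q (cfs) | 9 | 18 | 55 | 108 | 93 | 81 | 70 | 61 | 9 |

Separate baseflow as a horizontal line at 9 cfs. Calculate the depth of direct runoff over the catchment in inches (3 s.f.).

d ≈ 2.02 in

Direct runoff: 0.0, 9.0, 46.0, 99.0, 84.0, 72.0, 61.0, 52.0, 0.0 cfs; ΣQ_DR = 423.0 cfs.
V = ΣQ_DR · Δt = 423.0 × 7200 s = 3.046 × 10^6 ft³.
Over A = 0.649 mi², depth = V / A = 2.02 in.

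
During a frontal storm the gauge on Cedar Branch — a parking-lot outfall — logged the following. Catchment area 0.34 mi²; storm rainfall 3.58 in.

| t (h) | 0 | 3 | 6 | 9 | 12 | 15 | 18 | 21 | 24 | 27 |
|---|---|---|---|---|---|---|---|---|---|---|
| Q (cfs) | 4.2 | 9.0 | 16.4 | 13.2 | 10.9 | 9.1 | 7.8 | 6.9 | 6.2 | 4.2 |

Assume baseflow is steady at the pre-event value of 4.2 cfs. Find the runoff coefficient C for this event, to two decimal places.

ΣQ_DR = 45.90 cfs; V = ΣQ_DR·Δt = 4.957 × 10^5 ft³.
Runoff depth d = V / A = 0.6276 in.
C = d / P = 0.6276 / 3.58 = 0.18.

C ≈ 0.18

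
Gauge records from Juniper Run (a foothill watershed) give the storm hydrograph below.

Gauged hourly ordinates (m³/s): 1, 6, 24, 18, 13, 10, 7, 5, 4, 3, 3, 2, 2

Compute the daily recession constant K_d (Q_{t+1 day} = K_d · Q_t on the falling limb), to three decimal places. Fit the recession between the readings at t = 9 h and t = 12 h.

K_d ≈ 0.039

Between t = 9 h and t = 12 h the flow falls from 3 to 2 m³/s over 3×1 h = 3 h.
Per-interval ratio K = (2/3)^(1/3) = 0.8736; K_d = K^(24/1) = 0.039.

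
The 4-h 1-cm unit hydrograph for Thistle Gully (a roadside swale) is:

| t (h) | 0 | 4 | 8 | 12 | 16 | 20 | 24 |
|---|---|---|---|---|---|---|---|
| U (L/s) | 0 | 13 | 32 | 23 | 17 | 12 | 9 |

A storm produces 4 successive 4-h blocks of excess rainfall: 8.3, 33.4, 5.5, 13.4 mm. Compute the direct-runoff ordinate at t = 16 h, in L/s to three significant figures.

By discrete convolution, Q_j = Σ (P_i / 10 mm) · U_{j−i}.
At t = 16 h (j=4): Q = (8.3/10)·17 + (33.4/10)·23 + (5.5/10)·32 + (13.4/10)·13 = 126 L/s.

Q ≈ 126 L/s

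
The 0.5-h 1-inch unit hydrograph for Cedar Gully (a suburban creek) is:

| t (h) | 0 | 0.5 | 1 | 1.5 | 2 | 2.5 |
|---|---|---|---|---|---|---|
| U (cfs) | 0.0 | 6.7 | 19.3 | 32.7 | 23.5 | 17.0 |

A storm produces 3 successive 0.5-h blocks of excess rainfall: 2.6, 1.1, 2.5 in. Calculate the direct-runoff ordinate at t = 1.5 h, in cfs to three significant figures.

By discrete convolution, Q_j = Σ (P_i / 1 in) · U_{j−i}.
At t = 1.5 h (j=3): Q = (2.6/1)·32.7 + (1.1/1)·19.3 + (2.5/1)·6.7 = 123 cfs.

Q ≈ 123 cfs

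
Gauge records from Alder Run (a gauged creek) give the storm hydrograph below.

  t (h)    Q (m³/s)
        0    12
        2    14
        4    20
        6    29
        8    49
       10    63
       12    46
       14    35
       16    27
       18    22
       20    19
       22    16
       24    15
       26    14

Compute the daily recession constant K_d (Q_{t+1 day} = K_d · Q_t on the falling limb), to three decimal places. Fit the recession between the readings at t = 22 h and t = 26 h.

Between t = 22 h and t = 26 h the flow falls from 16 to 14 m³/s over 2×2 h = 4 h.
Per-interval ratio K = (14/16)^(1/2) = 0.9354; K_d = K^(24/2) = 0.449.

K_d ≈ 0.449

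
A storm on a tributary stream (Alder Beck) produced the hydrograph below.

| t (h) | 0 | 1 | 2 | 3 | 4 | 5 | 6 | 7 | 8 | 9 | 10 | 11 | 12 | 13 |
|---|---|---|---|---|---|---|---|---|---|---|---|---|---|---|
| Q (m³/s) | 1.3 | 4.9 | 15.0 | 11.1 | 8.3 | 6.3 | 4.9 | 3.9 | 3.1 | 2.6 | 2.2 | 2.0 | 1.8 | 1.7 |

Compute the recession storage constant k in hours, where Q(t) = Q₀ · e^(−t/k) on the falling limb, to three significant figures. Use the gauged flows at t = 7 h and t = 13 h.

k ≈ 7.23 h

On the falling limb, Q drops from 3.9 to 1.7 m³/s between t = 7 h and t = 13 h (Δt = 6 h).
k = −Δt / ln(Q₂/Q₁) = −6 / ln(1.7/3.9) = 7.23 h.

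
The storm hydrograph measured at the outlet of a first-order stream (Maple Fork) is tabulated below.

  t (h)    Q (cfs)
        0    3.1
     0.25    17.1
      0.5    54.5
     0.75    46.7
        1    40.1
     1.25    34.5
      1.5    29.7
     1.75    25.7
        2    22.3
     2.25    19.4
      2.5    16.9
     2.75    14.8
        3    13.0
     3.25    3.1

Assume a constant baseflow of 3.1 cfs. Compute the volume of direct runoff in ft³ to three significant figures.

V ≈ 2.68 × 10^5 ft³

Direct-runoff ordinates (Q − Q_b): 0.0, 14.0, 51.4, 43.6, 37.0, 31.4, 26.6, 22.6, 19.2, 16.3, 13.8, 11.7, 9.9, 0.0 cfs.
ΣQ_DR = 297.5 cfs.
With Δt = 0.25 h = 900 s, V = ΣQ_DR · Δt = 297.5 × 900 = 2.68 × 10^5 ft³.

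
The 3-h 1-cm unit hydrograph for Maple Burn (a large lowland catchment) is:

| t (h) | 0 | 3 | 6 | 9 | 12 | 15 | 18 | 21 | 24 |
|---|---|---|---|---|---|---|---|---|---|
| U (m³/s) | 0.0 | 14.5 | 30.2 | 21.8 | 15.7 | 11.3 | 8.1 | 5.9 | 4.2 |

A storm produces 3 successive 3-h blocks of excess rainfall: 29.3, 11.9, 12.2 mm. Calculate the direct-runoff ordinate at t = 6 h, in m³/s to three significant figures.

Q ≈ 106 m³/s

By discrete convolution, Q_j = Σ (P_i / 10 mm) · U_{j−i}.
At t = 6 h (j=2): Q = (29.3/10)·30.2 + (11.9/10)·14.5 + (12.2/10)·0.0 = 106 m³/s.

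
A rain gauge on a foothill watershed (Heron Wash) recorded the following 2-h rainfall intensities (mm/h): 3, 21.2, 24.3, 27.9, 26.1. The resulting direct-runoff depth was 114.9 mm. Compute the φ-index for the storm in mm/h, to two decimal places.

Only the 4 blocks with intensity above φ contribute runoff: 21.2, 24.3, 27.9, 26.1 mm/h.
Σ(I−φ)·Δt = d  ⇒  (21.2+24.3+27.9+26.1 − 4φ)·2 = 114.9
φ = (99.50 − 114.9/2) / 4 = 10.51 mm/h.

φ ≈ 10.51 mm/h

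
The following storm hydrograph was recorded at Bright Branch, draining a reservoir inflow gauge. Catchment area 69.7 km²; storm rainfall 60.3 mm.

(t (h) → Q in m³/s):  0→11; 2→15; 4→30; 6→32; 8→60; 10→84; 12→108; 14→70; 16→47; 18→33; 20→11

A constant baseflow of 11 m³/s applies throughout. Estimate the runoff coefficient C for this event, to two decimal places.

C ≈ 0.65

ΣQ_DR = 380.0 m³/s; V = ΣQ_DR·Δt = 2.736 × 10^6 m³.
Runoff depth d = V / A = 39.25 mm.
C = d / P = 39.25 / 60.3 = 0.65.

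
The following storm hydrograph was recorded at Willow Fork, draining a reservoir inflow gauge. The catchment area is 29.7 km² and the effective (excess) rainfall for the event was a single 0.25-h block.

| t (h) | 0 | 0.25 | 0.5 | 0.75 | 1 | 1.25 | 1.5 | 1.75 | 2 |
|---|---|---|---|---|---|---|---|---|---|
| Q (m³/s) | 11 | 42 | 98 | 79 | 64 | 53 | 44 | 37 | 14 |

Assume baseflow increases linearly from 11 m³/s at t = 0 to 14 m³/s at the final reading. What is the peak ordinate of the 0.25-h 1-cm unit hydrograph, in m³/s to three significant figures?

Direct runoff: 0.00, 30.62, 86.25, 66.88, 51.50, 40.12, 30.75, 23.38, 0.00 m³/s; ΣQ_DR = 329.5 m³/s, peak = 86.25 m³/s.
Runoff depth d = ΣQ_DR·Δt / A = 329.5 × 900 / (29.7 km²) = 9.985 mm.
The 1-cm UH is the DRH scaled by (10 mm)/d, so U_p = 86.25 × 10/9.985 = 86.4 m³/s.

U_p ≈ 86.4 m³/s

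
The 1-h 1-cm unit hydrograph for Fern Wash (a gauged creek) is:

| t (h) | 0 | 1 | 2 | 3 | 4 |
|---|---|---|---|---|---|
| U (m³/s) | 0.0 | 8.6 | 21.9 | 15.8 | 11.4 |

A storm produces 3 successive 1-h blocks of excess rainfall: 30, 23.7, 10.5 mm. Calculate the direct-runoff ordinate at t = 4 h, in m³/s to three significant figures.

Q ≈ 94.6 m³/s

By discrete convolution, Q_j = Σ (P_i / 10 mm) · U_{j−i}.
At t = 4 h (j=4): Q = (30/10)·11.4 + (23.7/10)·15.8 + (10.5/10)·21.9 = 94.6 m³/s.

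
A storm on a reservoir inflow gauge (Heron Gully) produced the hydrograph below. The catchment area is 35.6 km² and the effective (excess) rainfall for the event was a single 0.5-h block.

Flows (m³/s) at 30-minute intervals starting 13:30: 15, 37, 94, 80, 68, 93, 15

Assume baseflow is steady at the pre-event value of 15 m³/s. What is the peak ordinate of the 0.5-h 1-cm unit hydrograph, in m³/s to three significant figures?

U_p ≈ 52.6 m³/s

Direct runoff: 0.0, 22.0, 79.0, 65.0, 53.0, 78.0, 0.0 m³/s; ΣQ_DR = 297.0 m³/s, peak = 79.0 m³/s.
Runoff depth d = ΣQ_DR·Δt / A = 297.0 × 1800 / (35.6 km²) = 15.02 mm.
The 1-cm UH is the DRH scaled by (10 mm)/d, so U_p = 79.0 × 10/15.02 = 52.6 m³/s.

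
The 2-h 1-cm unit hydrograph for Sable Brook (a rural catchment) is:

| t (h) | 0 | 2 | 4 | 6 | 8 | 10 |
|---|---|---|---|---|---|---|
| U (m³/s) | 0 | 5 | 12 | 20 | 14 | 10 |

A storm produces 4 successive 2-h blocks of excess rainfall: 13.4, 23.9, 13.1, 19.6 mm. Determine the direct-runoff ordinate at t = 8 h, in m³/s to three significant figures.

Q ≈ 92.1 m³/s

By discrete convolution, Q_j = Σ (P_i / 10 mm) · U_{j−i}.
At t = 8 h (j=4): Q = (13.4/10)·14 + (23.9/10)·20 + (13.1/10)·12 + (19.6/10)·5 = 92.1 m³/s.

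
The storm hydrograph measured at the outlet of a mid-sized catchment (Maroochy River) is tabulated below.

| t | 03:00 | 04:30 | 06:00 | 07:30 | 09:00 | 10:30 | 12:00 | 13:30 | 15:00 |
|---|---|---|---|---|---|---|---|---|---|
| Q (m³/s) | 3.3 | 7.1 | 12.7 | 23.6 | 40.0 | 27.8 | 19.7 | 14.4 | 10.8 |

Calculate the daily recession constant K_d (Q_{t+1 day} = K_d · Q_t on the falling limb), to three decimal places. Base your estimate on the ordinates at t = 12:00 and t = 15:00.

K_d ≈ 0.008

Between t = 12:00 and t = 15:00 the flow falls from 19.7 to 10.8 m³/s over 2×1.5 h = 3 h.
Per-interval ratio K = (10.8/19.7)^(1/2) = 0.7404; K_d = K^(24/1.5) = 0.008.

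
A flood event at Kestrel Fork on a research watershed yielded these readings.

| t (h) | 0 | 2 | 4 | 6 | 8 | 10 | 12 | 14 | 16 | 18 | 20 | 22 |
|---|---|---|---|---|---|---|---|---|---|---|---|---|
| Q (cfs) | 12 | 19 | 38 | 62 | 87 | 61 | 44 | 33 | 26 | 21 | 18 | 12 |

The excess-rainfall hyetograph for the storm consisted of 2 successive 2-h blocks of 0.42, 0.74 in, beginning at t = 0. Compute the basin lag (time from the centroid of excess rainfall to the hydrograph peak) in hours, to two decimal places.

t_L ≈ 5.72 h

Centroid of excess rainfall: t_c = Σ P_i·t̄_i / ΣP_i = 2.2759 h (block centres at 1, 3 h).
Hydrograph peak occurs at t = 8 h, so basin lag t_L = 8 − 2.2759 = 5.72 h.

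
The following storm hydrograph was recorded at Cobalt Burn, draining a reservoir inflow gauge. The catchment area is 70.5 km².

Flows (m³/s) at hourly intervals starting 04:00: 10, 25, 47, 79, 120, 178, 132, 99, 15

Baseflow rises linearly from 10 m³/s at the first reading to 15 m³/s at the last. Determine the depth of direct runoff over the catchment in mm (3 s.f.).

d ≈ 30.3 mm

Direct runoff: 0.00, 14.38, 35.75, 67.12, 107.50, 164.88, 118.25, 84.62, 0.00 m³/s; ΣQ_DR = 592.5 m³/s.
V = ΣQ_DR · Δt = 592.5 × 3600 s = 2.133 × 10^6 m³.
Over A = 70.5 km², depth = V / A = 30.3 mm.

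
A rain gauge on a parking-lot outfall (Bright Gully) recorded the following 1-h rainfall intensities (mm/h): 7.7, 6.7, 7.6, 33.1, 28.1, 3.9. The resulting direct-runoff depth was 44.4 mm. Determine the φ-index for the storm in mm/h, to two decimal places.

φ ≈ 8.40 mm/h

Only the 2 blocks with intensity above φ contribute runoff: 33.1, 28.1 mm/h.
Σ(I−φ)·Δt = d  ⇒  (33.1+28.1 − 2φ)·1 = 44.4
φ = (61.20 − 44.4/1) / 2 = 8.40 mm/h.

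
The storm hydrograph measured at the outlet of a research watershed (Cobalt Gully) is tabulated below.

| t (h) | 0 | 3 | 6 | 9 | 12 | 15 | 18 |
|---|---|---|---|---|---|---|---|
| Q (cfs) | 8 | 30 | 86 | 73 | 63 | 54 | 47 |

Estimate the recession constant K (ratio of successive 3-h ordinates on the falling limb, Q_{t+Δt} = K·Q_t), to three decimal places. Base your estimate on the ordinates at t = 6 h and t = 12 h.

Using the recession-limb readings at t = 6 h and t = 12 h: Q falls from 86 to 63 cfs over 2 intervals.
K = (Q₂/Q₁)^(1/2) = (63/86)^(1/2) = 0.856.

K ≈ 0.856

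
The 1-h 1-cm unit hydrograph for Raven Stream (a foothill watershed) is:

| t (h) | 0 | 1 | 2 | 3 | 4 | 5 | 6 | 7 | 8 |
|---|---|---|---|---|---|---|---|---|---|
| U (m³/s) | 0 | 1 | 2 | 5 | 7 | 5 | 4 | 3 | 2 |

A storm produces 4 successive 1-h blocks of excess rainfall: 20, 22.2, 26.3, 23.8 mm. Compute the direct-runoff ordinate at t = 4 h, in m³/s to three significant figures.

Q ≈ 32.7 m³/s

By discrete convolution, Q_j = Σ (P_i / 10 mm) · U_{j−i}.
At t = 4 h (j=4): Q = (20/10)·7 + (22.2/10)·5 + (26.3/10)·2 + (23.8/10)·1 = 32.7 m³/s.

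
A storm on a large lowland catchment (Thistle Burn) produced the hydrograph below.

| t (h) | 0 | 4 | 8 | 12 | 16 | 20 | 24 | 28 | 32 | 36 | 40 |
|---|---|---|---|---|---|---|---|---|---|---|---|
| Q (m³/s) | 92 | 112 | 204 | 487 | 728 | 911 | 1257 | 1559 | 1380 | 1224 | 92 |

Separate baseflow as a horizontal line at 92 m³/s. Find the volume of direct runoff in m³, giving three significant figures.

V ≈ 1.01 × 10^8 m³

Direct-runoff ordinates (Q − Q_b): 0.0, 20.0, 112.0, 395.0, 636.0, 819.0, 1165.0, 1467.0, 1288.0, 1132.0, 0.0 m³/s.
ΣQ_DR = 7034 m³/s.
With Δt = 4 h = 14400 s, V = ΣQ_DR · Δt = 7034 × 14400 = 1.01 × 10^8 m³.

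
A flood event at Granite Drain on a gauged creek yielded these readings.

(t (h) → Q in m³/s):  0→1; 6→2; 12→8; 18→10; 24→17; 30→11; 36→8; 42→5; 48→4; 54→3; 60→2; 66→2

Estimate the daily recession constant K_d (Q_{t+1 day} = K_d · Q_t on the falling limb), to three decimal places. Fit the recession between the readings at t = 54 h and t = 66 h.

K_d ≈ 0.444

Between t = 54 h and t = 66 h the flow falls from 3 to 2 m³/s over 2×6 h = 12 h.
Per-interval ratio K = (2/3)^(1/2) = 0.8165; K_d = K^(24/6) = 0.444.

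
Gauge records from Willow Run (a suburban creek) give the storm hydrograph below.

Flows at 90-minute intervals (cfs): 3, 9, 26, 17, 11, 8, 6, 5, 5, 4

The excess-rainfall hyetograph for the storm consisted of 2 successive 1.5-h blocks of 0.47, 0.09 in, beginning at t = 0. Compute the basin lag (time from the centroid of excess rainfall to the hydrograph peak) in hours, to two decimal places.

t_L ≈ 2.01 h

Centroid of excess rainfall: t_c = Σ P_i·t̄_i / ΣP_i = 0.9911 h (block centres at 0.75, 2.25 h).
Hydrograph peak occurs at t = 3 h, so basin lag t_L = 3 − 0.9911 = 2.01 h.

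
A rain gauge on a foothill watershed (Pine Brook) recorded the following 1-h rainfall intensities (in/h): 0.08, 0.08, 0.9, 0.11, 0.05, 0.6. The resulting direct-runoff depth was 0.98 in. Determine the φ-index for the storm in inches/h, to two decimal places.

φ ≈ 0.26 in/h

Only the 2 blocks with intensity above φ contribute runoff: 0.9, 0.6 in/h.
Σ(I−φ)·Δt = d  ⇒  (0.9+0.6 − 2φ)·1 = 0.98
φ = (1.500 − 0.98/1) / 2 = 0.26 in/h.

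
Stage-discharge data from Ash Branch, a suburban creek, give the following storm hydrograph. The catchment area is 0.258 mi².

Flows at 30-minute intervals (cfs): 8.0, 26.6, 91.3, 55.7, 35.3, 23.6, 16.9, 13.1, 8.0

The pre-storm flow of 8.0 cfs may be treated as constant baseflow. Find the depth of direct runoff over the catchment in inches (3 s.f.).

d ≈ 0.620 in

Direct runoff: 0.0, 18.6, 83.3, 47.7, 27.3, 15.6, 8.9, 5.1, 0.0 cfs; ΣQ_DR = 206.5 cfs.
V = ΣQ_DR · Δt = 206.5 × 1800 s = 3.717 × 10^5 ft³.
Over A = 0.258 mi², depth = V / A = 0.620 in.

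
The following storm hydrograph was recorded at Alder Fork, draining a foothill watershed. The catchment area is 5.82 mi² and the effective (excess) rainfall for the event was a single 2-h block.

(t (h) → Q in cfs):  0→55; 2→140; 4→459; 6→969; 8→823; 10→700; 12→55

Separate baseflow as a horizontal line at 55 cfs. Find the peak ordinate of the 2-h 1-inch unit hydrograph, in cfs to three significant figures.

U_p ≈ 610 cfs

Direct runoff: 0.0, 85.0, 404.0, 914.0, 768.0, 645.0, 0.0 cfs; ΣQ_DR = 2816 cfs, peak = 914.0 cfs.
Runoff depth d = ΣQ_DR·Δt / A = 2816 × 7200 / (5.82 mi²) = 1.500 in.
The 1-inch UH is the DRH scaled by (1 in)/d, so U_p = 914.0 × 1/1.500 = 610 cfs.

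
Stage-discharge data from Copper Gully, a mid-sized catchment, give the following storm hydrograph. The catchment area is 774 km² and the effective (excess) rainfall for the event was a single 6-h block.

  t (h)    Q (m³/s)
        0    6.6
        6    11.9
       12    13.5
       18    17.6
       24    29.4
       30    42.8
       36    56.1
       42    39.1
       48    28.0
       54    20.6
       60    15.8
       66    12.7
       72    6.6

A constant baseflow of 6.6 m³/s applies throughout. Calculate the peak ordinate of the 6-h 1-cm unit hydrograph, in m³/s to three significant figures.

Direct runoff: 0.0, 5.3, 6.9, 11.0, 22.8, 36.2, 49.5, 32.5, 21.4, 14.0, 9.2, 6.1, 0.0 m³/s; ΣQ_DR = 214.9 m³/s, peak = 49.5 m³/s.
Runoff depth d = ΣQ_DR·Δt / A = 214.9 × 21600 / (774 km²) = 5.997 mm.
The 1-cm UH is the DRH scaled by (10 mm)/d, so U_p = 49.5 × 10/5.997 = 82.5 m³/s.

U_p ≈ 82.5 m³/s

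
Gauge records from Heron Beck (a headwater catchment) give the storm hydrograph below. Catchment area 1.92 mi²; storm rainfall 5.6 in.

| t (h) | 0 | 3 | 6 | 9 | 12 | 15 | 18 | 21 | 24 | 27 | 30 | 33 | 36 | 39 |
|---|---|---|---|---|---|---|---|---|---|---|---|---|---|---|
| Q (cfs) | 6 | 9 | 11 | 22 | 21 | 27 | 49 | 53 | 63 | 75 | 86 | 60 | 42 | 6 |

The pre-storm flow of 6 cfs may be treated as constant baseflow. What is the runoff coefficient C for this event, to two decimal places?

C ≈ 0.19

ΣQ_DR = 446.0 cfs; V = ΣQ_DR·Δt = 4.817 × 10^6 ft³.
Runoff depth d = V / A = 1.080 in.
C = d / P = 1.080 / 5.6 = 0.19.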